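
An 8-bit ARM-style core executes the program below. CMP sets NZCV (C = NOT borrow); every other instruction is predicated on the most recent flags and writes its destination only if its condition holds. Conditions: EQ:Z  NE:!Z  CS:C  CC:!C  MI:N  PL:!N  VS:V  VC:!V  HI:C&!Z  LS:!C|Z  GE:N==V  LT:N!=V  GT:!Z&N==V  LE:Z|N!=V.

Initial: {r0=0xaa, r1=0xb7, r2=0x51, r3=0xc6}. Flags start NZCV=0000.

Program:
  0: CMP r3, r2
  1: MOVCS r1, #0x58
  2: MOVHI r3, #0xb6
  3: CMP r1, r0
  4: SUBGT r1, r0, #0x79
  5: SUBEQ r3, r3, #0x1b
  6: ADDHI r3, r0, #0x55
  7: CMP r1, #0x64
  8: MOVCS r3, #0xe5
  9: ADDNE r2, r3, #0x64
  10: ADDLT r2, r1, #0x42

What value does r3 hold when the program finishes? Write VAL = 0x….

VAL = 0xb6

0: ✓ CMP  NZCV=0011
1: ✓ MOVCS  r1←0x58
2: ✓ MOVHI  r3←0xb6
3: ✓ CMP  NZCV=1001
4: ✓ SUBGT  r1←0x31
5: · SUBEQ
6: · ADDHI
7: ✓ CMP  NZCV=1000
8: · MOVCS
9: ✓ ADDNE  r2←0x1a
10: ✓ ADDLT  r2←0x73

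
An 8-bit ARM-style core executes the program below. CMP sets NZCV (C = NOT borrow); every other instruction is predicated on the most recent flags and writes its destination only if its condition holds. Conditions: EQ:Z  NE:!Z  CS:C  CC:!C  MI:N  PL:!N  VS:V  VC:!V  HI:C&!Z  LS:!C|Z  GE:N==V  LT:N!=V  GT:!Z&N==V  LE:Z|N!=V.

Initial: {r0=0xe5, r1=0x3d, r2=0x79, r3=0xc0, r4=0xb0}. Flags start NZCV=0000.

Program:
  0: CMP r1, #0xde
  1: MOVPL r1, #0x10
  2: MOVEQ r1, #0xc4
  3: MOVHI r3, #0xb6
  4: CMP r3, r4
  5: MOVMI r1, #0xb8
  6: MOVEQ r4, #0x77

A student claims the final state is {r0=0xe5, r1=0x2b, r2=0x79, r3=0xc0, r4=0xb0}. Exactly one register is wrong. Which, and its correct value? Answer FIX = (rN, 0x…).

0: ✓ CMP  NZCV=0000
1: ✓ MOVPL  r1←0x10
2: · MOVEQ
3: · MOVHI
4: ✓ CMP  NZCV=0010
5: · MOVMI
6: · MOVEQ

FIX = (r1, 0x10)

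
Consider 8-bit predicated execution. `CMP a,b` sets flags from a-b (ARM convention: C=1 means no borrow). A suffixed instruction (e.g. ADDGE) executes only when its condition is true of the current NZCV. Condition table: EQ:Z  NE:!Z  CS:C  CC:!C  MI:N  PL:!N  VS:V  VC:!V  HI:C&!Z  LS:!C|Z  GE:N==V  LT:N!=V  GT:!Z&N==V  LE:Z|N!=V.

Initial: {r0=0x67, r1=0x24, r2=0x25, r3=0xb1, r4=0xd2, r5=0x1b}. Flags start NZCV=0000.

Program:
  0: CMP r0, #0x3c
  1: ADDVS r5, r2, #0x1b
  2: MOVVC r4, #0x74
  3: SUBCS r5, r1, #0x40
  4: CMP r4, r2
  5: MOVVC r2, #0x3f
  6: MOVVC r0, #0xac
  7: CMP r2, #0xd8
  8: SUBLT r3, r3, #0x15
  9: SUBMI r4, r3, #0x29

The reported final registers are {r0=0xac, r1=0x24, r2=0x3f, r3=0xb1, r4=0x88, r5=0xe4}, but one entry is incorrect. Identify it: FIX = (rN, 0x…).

FIX = (r4, 0x74)

[0] flags=0010 → (cmp)
[1] flags=0010 VS?F → skip
[2] flags=0010 VC?T → r4=0x74
[3] flags=0010 CS?T → r5=0xe4
[4] flags=0010 → (cmp)
[5] flags=0010 VC?T → r2=0x3f
[6] flags=0010 VC?T → r0=0xac
[7] flags=0000 → (cmp)
[8] flags=0000 LT?F → skip
[9] flags=0000 MI?F → skip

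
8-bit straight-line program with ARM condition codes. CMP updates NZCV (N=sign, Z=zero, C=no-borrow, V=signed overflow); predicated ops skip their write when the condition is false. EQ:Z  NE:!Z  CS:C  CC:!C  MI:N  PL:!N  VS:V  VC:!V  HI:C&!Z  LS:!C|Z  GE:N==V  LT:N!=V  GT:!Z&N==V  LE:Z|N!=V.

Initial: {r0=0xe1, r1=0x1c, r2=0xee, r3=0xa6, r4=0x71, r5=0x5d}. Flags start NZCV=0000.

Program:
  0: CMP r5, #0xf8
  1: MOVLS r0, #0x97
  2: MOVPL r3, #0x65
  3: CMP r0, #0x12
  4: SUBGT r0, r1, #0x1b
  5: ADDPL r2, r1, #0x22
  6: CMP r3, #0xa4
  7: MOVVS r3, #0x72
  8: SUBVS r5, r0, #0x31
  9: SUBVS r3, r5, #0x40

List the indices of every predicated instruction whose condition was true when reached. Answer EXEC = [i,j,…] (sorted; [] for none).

EXEC = [1,2,7,8,9]

[0] flags=0000 → (cmp)
[1] flags=0000 LS?T → r0=0x97
[2] flags=0000 PL?T → r3=0x65
[3] flags=1010 → (cmp)
[4] flags=1010 GT?F → skip
[5] flags=1010 PL?F → skip
[6] flags=1001 → (cmp)
[7] flags=1001 VS?T → r3=0x72
[8] flags=1001 VS?T → r5=0x66
[9] flags=1001 VS?T → r3=0x26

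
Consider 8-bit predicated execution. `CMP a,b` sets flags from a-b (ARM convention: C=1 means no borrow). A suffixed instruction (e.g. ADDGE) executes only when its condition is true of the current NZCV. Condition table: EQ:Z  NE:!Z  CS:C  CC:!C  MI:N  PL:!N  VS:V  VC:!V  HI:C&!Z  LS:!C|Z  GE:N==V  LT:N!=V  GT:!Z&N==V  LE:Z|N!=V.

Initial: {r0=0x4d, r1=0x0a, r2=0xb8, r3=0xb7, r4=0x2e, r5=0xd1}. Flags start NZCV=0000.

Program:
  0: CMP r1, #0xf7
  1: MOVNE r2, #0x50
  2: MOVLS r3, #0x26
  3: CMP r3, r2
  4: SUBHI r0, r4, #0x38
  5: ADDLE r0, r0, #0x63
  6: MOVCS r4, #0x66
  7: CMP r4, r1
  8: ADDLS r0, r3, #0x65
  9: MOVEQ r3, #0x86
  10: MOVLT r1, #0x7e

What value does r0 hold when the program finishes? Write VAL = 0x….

VAL = 0xb0

[0] flags=0000 → (cmp)
[1] flags=0000 NE?T → r2=0x50
[2] flags=0000 LS?T → r3=0x26
[3] flags=1000 → (cmp)
[4] flags=1000 HI?F → skip
[5] flags=1000 LE?T → r0=0xb0
[6] flags=1000 CS?F → skip
[7] flags=0010 → (cmp)
[8] flags=0010 LS?F → skip
[9] flags=0010 EQ?F → skip
[10] flags=0010 LT?F → skip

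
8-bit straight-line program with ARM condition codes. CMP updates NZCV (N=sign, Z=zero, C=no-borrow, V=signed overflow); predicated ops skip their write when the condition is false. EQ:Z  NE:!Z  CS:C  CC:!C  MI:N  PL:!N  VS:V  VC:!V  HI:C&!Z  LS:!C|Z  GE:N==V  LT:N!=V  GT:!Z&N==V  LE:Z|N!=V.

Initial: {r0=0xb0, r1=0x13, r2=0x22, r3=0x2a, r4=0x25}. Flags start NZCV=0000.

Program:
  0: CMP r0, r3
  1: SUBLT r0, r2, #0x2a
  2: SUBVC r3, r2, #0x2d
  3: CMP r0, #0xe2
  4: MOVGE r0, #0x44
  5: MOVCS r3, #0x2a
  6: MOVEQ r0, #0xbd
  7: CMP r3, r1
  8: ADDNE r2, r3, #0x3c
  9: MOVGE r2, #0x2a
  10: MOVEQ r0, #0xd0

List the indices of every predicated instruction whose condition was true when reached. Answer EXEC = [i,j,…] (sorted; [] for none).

EXEC = [1,2,4,5,8,9]

0: ✓ CMP  NZCV=1010
1: ✓ SUBLT  r0←0xf8
2: ✓ SUBVC  r3←0xf5
3: ✓ CMP  NZCV=0010
4: ✓ MOVGE  r0←0x44
5: ✓ MOVCS  r3←0x2a
6: · MOVEQ
7: ✓ CMP  NZCV=0010
8: ✓ ADDNE  r2←0x66
9: ✓ MOVGE  r2←0x2a
10: · MOVEQ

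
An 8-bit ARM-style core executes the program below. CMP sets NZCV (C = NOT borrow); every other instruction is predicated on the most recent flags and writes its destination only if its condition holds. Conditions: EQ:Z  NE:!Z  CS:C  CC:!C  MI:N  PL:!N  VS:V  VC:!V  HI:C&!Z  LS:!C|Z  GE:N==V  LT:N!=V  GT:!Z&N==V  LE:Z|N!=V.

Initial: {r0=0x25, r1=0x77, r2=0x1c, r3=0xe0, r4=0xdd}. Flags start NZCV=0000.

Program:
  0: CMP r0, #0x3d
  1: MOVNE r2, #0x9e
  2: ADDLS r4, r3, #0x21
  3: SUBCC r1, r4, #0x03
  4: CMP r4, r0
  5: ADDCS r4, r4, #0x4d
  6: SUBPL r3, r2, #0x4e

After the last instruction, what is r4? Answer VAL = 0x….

VAL = 0x01

0: ✓ CMP  NZCV=1000
1: ✓ MOVNE  r2←0x9e
2: ✓ ADDLS  r4←0x01
3: ✓ SUBCC  r1←0xfe
4: ✓ CMP  NZCV=1000
5: · ADDCS
6: · SUBPL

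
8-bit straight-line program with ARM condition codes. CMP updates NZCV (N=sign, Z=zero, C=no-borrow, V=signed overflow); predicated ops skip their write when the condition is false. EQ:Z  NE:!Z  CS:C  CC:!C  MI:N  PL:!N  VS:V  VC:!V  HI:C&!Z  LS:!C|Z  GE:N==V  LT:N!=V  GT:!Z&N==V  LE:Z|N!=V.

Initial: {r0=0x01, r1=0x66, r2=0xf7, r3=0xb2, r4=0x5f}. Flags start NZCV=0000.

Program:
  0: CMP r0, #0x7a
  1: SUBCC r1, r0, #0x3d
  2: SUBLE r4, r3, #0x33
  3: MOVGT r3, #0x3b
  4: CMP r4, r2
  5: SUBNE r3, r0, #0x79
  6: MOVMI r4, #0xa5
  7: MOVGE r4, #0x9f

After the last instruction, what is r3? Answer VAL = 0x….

0: ✓ CMP  NZCV=1000
1: ✓ SUBCC  r1←0xc4
2: ✓ SUBLE  r4←0x7f
3: · MOVGT
4: ✓ CMP  NZCV=1001
5: ✓ SUBNE  r3←0x88
6: ✓ MOVMI  r4←0xa5
7: ✓ MOVGE  r4←0x9f

VAL = 0x88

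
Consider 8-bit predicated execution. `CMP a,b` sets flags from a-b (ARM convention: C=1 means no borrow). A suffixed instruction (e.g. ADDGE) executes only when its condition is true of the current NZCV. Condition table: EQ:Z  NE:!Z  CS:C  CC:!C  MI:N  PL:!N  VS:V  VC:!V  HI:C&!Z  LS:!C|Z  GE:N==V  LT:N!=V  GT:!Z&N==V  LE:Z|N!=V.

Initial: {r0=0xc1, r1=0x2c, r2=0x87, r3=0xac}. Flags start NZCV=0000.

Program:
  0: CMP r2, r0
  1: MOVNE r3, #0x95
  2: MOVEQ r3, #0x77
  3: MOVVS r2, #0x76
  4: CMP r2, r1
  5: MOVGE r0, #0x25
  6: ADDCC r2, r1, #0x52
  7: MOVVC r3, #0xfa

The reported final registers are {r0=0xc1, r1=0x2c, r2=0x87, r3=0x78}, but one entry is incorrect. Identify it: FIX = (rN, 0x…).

FIX = (r3, 0x95)

[0] flags=1000 → (cmp)
[1] flags=1000 NE?T → r3=0x95
[2] flags=1000 EQ?F → skip
[3] flags=1000 VS?F → skip
[4] flags=0011 → (cmp)
[5] flags=0011 GE?F → skip
[6] flags=0011 CC?F → skip
[7] flags=0011 VC?F → skip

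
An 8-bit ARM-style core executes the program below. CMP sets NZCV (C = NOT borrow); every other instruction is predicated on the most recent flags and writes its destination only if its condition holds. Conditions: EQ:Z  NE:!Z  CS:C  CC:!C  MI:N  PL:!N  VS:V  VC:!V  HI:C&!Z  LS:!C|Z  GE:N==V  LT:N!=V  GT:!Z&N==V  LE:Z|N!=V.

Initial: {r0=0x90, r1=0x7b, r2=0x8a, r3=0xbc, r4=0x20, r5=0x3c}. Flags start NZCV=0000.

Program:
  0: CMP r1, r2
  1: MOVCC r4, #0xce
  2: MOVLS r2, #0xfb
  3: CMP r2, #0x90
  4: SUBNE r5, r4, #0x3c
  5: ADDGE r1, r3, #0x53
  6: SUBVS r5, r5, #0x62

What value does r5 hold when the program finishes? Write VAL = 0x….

[0] flags=1001 → (cmp)
[1] flags=1001 CC?T → r4=0xce
[2] flags=1001 LS?T → r2=0xfb
[3] flags=0010 → (cmp)
[4] flags=0010 NE?T → r5=0x92
[5] flags=0010 GE?T → r1=0x0f
[6] flags=0010 VS?F → skip

VAL = 0x92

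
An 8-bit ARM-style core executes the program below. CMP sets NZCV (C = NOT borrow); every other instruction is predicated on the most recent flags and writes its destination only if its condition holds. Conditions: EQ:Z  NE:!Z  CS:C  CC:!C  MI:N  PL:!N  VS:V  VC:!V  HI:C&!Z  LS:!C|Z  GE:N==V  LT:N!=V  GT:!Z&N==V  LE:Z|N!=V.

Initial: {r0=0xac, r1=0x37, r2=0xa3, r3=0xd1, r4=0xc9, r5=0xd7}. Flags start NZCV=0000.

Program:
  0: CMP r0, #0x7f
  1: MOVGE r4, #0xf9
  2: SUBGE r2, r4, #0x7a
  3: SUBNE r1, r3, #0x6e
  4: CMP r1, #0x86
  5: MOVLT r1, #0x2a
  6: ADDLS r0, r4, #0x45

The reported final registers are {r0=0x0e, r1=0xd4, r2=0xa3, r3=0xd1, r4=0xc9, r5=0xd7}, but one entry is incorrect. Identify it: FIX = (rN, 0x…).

FIX = (r1, 0x63)

0: ✓ CMP  NZCV=0011
1: · MOVGE
2: · SUBGE
3: ✓ SUBNE  r1←0x63
4: ✓ CMP  NZCV=1001
5: · MOVLT
6: ✓ ADDLS  r0←0x0e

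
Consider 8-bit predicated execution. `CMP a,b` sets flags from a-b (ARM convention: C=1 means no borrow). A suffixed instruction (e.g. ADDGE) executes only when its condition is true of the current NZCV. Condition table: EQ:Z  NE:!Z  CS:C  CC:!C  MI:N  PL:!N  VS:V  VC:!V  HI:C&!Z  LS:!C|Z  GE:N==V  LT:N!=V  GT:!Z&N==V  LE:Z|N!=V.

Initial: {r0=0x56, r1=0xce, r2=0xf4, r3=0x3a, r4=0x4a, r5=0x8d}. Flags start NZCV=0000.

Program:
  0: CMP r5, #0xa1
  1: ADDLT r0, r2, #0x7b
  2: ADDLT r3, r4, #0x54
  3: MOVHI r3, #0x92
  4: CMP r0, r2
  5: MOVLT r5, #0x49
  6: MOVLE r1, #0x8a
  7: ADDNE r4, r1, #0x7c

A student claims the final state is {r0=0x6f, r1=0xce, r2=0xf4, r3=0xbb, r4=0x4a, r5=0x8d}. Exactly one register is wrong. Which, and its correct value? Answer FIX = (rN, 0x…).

0: ✓ CMP  NZCV=1000
1: ✓ ADDLT  r0←0x6f
2: ✓ ADDLT  r3←0x9e
3: · MOVHI
4: ✓ CMP  NZCV=0000
5: · MOVLT
6: · MOVLE
7: ✓ ADDNE  r4←0x4a

FIX = (r3, 0x9e)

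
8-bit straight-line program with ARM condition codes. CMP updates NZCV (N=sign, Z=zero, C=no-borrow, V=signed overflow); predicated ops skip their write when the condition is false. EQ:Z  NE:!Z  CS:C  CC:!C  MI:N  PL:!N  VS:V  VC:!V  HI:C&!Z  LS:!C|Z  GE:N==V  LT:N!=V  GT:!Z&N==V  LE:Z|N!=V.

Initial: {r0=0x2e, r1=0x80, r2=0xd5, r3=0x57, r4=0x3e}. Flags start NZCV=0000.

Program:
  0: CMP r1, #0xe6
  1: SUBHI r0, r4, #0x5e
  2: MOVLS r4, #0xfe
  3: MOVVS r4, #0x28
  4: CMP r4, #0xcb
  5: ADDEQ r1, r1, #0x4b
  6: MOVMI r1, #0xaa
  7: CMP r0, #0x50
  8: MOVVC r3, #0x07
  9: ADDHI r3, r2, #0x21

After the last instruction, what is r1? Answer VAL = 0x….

VAL = 0x80

0: ✓ CMP  NZCV=1000
1: · SUBHI
2: ✓ MOVLS  r4←0xfe
3: · MOVVS
4: ✓ CMP  NZCV=0010
5: · ADDEQ
6: · MOVMI
7: ✓ CMP  NZCV=1000
8: ✓ MOVVC  r3←0x07
9: · ADDHI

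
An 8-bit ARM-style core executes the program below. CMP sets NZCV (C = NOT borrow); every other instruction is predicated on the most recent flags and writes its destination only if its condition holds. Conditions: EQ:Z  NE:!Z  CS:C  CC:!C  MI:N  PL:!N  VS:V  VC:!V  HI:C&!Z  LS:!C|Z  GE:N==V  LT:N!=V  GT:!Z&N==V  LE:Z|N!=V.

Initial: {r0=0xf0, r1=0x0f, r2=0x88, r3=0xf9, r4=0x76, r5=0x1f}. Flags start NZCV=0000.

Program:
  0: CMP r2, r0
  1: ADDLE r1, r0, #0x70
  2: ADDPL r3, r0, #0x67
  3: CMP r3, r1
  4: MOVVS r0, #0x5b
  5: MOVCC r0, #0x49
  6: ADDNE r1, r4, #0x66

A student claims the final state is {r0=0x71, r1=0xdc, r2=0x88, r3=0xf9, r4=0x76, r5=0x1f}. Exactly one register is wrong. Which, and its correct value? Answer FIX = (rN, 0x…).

FIX = (r0, 0xf0)

0: ✓ CMP  NZCV=1000
1: ✓ ADDLE  r1←0x60
2: · ADDPL
3: ✓ CMP  NZCV=1010
4: · MOVVS
5: · MOVCC
6: ✓ ADDNE  r1←0xdc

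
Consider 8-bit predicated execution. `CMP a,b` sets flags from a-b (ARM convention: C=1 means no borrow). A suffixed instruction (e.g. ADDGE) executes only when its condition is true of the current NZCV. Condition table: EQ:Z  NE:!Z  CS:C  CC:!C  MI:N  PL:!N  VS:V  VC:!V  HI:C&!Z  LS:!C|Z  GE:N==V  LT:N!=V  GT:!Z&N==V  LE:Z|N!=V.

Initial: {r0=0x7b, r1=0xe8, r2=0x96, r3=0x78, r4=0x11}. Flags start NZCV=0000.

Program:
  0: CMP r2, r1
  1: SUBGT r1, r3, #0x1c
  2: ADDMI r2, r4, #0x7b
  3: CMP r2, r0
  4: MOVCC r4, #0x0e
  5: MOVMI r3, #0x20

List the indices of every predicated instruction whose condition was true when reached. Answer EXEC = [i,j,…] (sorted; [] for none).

[0] flags=1000 → (cmp)
[1] flags=1000 GT?F → skip
[2] flags=1000 MI?T → r2=0x8c
[3] flags=0011 → (cmp)
[4] flags=0011 CC?F → skip
[5] flags=0011 MI?F → skip

EXEC = [2]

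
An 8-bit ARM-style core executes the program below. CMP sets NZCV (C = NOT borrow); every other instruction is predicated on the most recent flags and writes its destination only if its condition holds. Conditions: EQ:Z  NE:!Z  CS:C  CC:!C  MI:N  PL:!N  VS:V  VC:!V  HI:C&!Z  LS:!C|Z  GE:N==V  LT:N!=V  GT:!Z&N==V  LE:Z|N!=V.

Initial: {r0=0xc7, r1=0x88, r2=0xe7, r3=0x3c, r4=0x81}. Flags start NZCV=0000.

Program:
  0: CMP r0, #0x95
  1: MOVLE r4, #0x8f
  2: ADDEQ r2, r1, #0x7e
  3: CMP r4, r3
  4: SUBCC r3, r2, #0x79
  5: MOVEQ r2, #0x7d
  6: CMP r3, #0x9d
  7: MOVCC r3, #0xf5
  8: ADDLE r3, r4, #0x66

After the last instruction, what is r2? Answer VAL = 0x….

VAL = 0xe7

0: ✓ CMP  NZCV=0010
1: · MOVLE
2: · ADDEQ
3: ✓ CMP  NZCV=0011
4: · SUBCC
5: · MOVEQ
6: ✓ CMP  NZCV=1001
7: ✓ MOVCC  r3←0xf5
8: · ADDLE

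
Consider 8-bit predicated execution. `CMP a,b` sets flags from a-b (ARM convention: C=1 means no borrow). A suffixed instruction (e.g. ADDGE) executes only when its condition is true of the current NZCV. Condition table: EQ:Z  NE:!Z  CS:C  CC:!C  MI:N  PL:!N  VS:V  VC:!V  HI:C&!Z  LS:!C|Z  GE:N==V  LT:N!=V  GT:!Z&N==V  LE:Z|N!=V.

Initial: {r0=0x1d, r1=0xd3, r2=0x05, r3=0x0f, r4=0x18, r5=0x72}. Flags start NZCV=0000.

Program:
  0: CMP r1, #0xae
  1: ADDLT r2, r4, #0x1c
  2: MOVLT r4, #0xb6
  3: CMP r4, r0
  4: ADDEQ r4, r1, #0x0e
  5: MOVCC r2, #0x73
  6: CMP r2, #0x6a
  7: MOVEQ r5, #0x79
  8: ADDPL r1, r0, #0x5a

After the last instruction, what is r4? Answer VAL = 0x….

[0] flags=0010 → (cmp)
[1] flags=0010 LT?F → skip
[2] flags=0010 LT?F → skip
[3] flags=1000 → (cmp)
[4] flags=1000 EQ?F → skip
[5] flags=1000 CC?T → r2=0x73
[6] flags=0010 → (cmp)
[7] flags=0010 EQ?F → skip
[8] flags=0010 PL?T → r1=0x77

VAL = 0x18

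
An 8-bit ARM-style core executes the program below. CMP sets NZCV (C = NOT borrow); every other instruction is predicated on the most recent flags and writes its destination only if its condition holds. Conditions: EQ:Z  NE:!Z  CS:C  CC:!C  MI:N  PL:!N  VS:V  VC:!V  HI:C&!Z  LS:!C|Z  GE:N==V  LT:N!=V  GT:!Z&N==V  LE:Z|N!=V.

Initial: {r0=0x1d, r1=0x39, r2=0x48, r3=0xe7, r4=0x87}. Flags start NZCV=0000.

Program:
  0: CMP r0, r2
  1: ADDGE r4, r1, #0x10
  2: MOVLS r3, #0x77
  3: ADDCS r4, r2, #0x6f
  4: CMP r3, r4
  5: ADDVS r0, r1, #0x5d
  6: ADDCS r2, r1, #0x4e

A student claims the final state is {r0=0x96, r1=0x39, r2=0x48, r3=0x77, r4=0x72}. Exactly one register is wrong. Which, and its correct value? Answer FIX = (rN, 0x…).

[0] flags=1000 → (cmp)
[1] flags=1000 GE?F → skip
[2] flags=1000 LS?T → r3=0x77
[3] flags=1000 CS?F → skip
[4] flags=1001 → (cmp)
[5] flags=1001 VS?T → r0=0x96
[6] flags=1001 CS?F → skip

FIX = (r4, 0x87)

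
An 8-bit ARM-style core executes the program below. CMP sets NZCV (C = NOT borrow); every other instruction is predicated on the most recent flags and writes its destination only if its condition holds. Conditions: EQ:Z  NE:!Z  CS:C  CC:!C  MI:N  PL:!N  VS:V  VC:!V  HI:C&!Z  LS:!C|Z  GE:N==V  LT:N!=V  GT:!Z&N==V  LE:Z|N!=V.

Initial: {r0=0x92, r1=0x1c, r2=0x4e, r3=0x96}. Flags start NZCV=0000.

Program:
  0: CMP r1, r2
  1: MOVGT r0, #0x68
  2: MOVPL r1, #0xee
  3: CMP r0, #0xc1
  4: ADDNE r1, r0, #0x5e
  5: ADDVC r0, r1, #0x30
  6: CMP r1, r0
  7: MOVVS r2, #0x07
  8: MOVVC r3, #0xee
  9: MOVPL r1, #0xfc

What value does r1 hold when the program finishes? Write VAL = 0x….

VAL = 0xf0

[0] flags=1000 → (cmp)
[1] flags=1000 GT?F → skip
[2] flags=1000 PL?F → skip
[3] flags=1000 → (cmp)
[4] flags=1000 NE?T → r1=0xf0
[5] flags=1000 VC?T → r0=0x20
[6] flags=1010 → (cmp)
[7] flags=1010 VS?F → skip
[8] flags=1010 VC?T → r3=0xee
[9] flags=1010 PL?F → skip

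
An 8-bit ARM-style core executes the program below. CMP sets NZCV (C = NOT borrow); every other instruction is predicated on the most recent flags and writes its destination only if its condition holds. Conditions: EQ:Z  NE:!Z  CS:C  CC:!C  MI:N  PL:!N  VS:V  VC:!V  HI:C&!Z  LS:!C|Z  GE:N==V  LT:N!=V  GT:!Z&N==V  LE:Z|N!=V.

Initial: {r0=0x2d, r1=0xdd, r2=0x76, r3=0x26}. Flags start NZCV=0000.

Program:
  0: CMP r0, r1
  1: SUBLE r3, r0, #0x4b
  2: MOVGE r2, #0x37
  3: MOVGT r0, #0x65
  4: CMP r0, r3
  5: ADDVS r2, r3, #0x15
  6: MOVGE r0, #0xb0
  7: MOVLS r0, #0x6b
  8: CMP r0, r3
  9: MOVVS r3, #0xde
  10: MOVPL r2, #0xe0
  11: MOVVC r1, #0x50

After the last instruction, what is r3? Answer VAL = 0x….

VAL = 0x26

[0] flags=0000 → (cmp)
[1] flags=0000 LE?F → skip
[2] flags=0000 GE?T → r2=0x37
[3] flags=0000 GT?T → r0=0x65
[4] flags=0010 → (cmp)
[5] flags=0010 VS?F → skip
[6] flags=0010 GE?T → r0=0xb0
[7] flags=0010 LS?F → skip
[8] flags=1010 → (cmp)
[9] flags=1010 VS?F → skip
[10] flags=1010 PL?F → skip
[11] flags=1010 VC?T → r1=0x50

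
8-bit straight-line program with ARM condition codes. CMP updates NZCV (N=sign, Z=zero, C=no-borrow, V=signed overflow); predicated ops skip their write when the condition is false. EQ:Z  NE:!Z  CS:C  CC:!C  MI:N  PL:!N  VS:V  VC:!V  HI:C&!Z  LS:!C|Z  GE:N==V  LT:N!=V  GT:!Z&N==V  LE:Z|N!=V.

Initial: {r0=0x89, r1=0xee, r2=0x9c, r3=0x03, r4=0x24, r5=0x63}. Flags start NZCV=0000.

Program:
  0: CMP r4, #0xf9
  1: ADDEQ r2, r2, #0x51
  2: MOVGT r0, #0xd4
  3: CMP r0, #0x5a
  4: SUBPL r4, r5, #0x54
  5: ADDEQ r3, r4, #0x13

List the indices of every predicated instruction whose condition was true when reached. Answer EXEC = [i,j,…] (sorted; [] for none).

0: ✓ CMP  NZCV=0000
1: · ADDEQ
2: ✓ MOVGT  r0←0xd4
3: ✓ CMP  NZCV=0011
4: ✓ SUBPL  r4←0x0f
5: · ADDEQ

EXEC = [2,4]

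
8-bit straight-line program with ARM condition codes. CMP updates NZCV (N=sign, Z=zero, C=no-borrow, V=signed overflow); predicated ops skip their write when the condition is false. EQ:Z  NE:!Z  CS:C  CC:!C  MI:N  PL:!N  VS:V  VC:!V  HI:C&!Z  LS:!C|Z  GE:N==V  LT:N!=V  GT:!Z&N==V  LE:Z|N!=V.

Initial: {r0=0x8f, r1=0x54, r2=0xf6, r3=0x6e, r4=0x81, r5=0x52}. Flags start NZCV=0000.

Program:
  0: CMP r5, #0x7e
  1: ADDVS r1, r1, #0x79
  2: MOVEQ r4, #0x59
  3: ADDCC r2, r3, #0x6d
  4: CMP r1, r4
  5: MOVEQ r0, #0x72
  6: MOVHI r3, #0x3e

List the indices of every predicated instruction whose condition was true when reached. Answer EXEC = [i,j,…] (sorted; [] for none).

[0] flags=1000 → (cmp)
[1] flags=1000 VS?F → skip
[2] flags=1000 EQ?F → skip
[3] flags=1000 CC?T → r2=0xdb
[4] flags=1001 → (cmp)
[5] flags=1001 EQ?F → skip
[6] flags=1001 HI?F → skip

EXEC = [3]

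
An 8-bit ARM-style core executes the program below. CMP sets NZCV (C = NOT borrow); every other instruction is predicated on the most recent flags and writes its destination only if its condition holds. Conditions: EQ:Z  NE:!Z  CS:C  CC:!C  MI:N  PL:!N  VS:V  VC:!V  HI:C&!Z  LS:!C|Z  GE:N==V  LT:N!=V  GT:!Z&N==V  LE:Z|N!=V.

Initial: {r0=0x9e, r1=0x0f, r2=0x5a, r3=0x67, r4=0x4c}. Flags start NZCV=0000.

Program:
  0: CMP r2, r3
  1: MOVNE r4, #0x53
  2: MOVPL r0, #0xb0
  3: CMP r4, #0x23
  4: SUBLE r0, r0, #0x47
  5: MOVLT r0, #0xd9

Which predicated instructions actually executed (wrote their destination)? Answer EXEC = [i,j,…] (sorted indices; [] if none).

EXEC = [1]

0: ✓ CMP  NZCV=1000
1: ✓ MOVNE  r4←0x53
2: · MOVPL
3: ✓ CMP  NZCV=0010
4: · SUBLE
5: · MOVLT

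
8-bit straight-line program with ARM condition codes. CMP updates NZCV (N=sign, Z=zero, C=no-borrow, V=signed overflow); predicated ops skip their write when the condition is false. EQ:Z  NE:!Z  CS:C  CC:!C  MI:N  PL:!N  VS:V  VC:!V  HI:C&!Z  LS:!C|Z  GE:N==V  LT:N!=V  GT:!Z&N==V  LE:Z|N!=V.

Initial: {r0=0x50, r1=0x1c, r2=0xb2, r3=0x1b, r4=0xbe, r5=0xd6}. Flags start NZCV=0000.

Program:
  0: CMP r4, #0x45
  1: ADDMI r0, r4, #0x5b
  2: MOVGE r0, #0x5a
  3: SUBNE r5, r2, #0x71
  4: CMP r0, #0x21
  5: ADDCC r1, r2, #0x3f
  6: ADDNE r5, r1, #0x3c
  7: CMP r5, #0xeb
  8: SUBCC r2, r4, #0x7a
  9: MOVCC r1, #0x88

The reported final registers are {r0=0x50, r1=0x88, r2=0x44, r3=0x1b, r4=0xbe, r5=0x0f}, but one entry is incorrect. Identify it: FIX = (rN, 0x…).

[0] flags=0011 → (cmp)
[1] flags=0011 MI?F → skip
[2] flags=0011 GE?F → skip
[3] flags=0011 NE?T → r5=0x41
[4] flags=0010 → (cmp)
[5] flags=0010 CC?F → skip
[6] flags=0010 NE?T → r5=0x58
[7] flags=0000 → (cmp)
[8] flags=0000 CC?T → r2=0x44
[9] flags=0000 CC?T → r1=0x88

FIX = (r5, 0x58)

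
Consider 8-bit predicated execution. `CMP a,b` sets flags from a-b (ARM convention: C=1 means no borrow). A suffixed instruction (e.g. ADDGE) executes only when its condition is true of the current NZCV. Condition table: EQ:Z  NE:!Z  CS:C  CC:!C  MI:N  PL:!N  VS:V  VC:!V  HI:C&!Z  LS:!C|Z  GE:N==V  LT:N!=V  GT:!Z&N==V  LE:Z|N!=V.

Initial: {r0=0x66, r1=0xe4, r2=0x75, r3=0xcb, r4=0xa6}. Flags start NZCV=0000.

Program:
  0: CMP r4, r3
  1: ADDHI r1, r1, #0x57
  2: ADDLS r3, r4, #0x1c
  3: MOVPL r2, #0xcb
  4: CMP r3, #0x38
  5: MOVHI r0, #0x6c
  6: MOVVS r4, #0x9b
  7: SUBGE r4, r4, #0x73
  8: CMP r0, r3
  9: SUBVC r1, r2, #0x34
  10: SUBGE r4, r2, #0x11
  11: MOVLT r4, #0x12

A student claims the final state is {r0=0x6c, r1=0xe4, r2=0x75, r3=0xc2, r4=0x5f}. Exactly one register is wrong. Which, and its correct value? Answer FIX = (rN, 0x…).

FIX = (r4, 0x64)

[0] flags=1000 → (cmp)
[1] flags=1000 HI?F → skip
[2] flags=1000 LS?T → r3=0xc2
[3] flags=1000 PL?F → skip
[4] flags=1010 → (cmp)
[5] flags=1010 HI?T → r0=0x6c
[6] flags=1010 VS?F → skip
[7] flags=1010 GE?F → skip
[8] flags=1001 → (cmp)
[9] flags=1001 VC?F → skip
[10] flags=1001 GE?T → r4=0x64
[11] flags=1001 LT?F → skip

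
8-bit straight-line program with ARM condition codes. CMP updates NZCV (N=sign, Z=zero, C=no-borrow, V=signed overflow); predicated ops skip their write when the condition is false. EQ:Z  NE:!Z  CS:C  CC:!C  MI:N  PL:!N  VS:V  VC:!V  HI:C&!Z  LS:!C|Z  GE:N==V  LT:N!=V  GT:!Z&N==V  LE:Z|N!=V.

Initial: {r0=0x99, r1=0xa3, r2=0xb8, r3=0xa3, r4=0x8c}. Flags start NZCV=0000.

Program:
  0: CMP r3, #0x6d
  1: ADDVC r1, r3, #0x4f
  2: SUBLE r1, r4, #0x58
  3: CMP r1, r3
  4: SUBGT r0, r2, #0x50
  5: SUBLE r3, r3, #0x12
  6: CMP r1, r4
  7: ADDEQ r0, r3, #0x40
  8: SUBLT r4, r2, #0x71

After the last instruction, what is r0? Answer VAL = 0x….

VAL = 0x68

[0] flags=0011 → (cmp)
[1] flags=0011 VC?F → skip
[2] flags=0011 LE?T → r1=0x34
[3] flags=1001 → (cmp)
[4] flags=1001 GT?T → r0=0x68
[5] flags=1001 LE?F → skip
[6] flags=1001 → (cmp)
[7] flags=1001 EQ?F → skip
[8] flags=1001 LT?F → skip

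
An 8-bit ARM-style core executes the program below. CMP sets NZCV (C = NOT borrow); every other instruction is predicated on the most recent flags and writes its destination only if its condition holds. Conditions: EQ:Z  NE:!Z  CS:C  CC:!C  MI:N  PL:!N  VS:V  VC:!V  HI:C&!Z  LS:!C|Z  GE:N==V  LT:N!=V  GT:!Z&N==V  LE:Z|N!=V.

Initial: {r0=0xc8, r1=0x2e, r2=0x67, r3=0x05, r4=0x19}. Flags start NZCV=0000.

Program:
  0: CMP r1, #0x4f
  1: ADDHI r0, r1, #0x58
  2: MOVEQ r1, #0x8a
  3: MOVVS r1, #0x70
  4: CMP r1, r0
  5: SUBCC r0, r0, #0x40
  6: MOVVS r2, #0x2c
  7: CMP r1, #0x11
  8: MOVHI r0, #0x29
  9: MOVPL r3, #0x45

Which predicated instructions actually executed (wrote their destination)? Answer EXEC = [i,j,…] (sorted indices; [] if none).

0: ✓ CMP  NZCV=1000
1: · ADDHI
2: · MOVEQ
3: · MOVVS
4: ✓ CMP  NZCV=0000
5: ✓ SUBCC  r0←0x88
6: · MOVVS
7: ✓ CMP  NZCV=0010
8: ✓ MOVHI  r0←0x29
9: ✓ MOVPL  r3←0x45

EXEC = [5,8,9]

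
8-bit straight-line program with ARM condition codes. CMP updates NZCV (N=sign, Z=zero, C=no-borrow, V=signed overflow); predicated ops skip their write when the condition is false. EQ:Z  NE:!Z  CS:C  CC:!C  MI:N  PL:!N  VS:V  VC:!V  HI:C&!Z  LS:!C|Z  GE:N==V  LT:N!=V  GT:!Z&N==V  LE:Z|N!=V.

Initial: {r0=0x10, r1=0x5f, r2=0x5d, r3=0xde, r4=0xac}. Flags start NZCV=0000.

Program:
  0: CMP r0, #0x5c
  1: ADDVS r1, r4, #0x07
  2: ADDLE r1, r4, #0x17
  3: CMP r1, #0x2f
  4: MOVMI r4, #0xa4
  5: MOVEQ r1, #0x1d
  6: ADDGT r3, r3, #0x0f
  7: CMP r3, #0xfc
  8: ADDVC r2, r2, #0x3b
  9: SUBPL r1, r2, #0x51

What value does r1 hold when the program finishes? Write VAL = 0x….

VAL = 0xc3

[0] flags=1000 → (cmp)
[1] flags=1000 VS?F → skip
[2] flags=1000 LE?T → r1=0xc3
[3] flags=1010 → (cmp)
[4] flags=1010 MI?T → r4=0xa4
[5] flags=1010 EQ?F → skip
[6] flags=1010 GT?F → skip
[7] flags=1000 → (cmp)
[8] flags=1000 VC?T → r2=0x98
[9] flags=1000 PL?F → skip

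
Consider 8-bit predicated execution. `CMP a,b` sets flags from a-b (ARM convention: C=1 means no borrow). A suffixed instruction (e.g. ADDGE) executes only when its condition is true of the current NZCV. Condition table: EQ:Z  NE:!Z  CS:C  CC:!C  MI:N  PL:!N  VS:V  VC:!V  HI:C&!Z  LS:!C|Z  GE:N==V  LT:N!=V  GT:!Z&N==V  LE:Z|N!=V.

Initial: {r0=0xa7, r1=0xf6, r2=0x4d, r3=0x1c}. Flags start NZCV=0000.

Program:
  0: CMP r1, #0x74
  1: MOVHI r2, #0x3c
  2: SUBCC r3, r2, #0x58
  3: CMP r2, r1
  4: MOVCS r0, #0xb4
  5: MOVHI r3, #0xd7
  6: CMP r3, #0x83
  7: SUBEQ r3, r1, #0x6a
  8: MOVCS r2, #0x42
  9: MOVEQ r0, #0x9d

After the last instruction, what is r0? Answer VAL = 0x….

VAL = 0xa7

0: ✓ CMP  NZCV=1010
1: ✓ MOVHI  r2←0x3c
2: · SUBCC
3: ✓ CMP  NZCV=0000
4: · MOVCS
5: · MOVHI
6: ✓ CMP  NZCV=1001
7: · SUBEQ
8: · MOVCS
9: · MOVEQ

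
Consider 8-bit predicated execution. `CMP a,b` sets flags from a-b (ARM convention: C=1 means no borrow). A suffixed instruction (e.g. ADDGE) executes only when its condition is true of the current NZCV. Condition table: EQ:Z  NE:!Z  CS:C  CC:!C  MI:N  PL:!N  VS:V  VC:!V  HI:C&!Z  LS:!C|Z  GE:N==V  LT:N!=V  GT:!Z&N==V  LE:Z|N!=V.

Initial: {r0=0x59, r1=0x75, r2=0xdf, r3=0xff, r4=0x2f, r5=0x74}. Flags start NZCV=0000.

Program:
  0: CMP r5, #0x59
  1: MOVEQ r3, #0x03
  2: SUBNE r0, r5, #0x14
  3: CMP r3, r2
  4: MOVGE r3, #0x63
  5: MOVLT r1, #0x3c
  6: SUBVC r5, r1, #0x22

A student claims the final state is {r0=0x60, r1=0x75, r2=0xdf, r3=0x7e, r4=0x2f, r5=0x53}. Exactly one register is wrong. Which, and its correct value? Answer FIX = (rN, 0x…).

FIX = (r3, 0x63)

[0] flags=0010 → (cmp)
[1] flags=0010 EQ?F → skip
[2] flags=0010 NE?T → r0=0x60
[3] flags=0010 → (cmp)
[4] flags=0010 GE?T → r3=0x63
[5] flags=0010 LT?F → skip
[6] flags=0010 VC?T → r5=0x53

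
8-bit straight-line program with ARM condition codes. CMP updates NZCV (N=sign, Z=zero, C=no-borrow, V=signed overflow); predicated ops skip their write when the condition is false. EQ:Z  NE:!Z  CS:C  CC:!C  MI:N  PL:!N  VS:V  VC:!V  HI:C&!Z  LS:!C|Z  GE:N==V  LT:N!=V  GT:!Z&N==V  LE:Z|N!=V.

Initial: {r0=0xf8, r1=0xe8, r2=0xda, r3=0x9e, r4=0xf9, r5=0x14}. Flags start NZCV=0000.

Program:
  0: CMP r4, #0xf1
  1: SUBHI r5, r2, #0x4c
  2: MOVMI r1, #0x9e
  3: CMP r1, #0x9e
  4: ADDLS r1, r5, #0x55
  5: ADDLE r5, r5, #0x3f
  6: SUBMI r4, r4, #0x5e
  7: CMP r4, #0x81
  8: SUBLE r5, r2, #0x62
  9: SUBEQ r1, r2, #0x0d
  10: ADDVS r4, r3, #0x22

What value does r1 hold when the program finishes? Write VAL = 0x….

VAL = 0xe8

0: ✓ CMP  NZCV=0010
1: ✓ SUBHI  r5←0x8e
2: · MOVMI
3: ✓ CMP  NZCV=0010
4: · ADDLS
5: · ADDLE
6: · SUBMI
7: ✓ CMP  NZCV=0010
8: · SUBLE
9: · SUBEQ
10: · ADDVS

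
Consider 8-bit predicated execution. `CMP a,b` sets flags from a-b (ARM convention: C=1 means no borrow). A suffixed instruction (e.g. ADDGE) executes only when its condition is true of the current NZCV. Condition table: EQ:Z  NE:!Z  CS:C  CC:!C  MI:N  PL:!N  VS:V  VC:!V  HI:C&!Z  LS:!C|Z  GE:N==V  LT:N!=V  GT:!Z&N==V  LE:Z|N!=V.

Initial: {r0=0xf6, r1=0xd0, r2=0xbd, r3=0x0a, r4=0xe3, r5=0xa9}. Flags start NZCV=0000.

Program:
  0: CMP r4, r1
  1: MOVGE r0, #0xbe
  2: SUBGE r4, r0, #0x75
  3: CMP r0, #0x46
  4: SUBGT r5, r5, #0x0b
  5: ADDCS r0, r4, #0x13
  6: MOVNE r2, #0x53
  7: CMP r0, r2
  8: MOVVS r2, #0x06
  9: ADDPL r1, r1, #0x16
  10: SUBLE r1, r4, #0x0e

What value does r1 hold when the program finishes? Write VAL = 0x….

VAL = 0xe6

[0] flags=0010 → (cmp)
[1] flags=0010 GE?T → r0=0xbe
[2] flags=0010 GE?T → r4=0x49
[3] flags=0011 → (cmp)
[4] flags=0011 GT?F → skip
[5] flags=0011 CS?T → r0=0x5c
[6] flags=0011 NE?T → r2=0x53
[7] flags=0010 → (cmp)
[8] flags=0010 VS?F → skip
[9] flags=0010 PL?T → r1=0xe6
[10] flags=0010 LE?F → skip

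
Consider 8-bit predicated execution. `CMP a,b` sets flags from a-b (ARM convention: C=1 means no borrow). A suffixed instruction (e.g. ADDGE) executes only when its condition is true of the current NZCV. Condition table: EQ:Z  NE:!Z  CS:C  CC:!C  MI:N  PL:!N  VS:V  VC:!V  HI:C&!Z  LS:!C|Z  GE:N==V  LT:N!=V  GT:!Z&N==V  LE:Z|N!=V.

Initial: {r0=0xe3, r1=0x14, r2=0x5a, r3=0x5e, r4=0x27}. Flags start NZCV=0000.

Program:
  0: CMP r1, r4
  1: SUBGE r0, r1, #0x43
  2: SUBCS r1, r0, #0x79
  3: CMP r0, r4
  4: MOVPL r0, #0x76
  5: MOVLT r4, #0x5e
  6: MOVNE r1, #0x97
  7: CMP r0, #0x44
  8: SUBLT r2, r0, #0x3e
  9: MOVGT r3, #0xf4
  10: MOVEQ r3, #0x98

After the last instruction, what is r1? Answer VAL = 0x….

0: ✓ CMP  NZCV=1000
1: · SUBGE
2: · SUBCS
3: ✓ CMP  NZCV=1010
4: · MOVPL
5: ✓ MOVLT  r4←0x5e
6: ✓ MOVNE  r1←0x97
7: ✓ CMP  NZCV=1010
8: ✓ SUBLT  r2←0xa5
9: · MOVGT
10: · MOVEQ

VAL = 0x97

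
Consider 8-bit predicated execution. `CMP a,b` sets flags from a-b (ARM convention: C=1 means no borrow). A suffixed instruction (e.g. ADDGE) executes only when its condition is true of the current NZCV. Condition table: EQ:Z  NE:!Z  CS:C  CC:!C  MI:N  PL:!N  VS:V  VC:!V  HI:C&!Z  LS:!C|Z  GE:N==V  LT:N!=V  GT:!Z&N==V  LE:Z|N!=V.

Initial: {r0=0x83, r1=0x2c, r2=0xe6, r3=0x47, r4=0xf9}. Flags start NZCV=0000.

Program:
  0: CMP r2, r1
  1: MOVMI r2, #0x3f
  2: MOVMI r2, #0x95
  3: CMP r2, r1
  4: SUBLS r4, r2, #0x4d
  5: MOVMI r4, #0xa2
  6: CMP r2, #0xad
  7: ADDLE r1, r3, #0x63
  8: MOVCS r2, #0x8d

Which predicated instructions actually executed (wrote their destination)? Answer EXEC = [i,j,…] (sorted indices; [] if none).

[0] flags=1010 → (cmp)
[1] flags=1010 MI?T → r2=0x3f
[2] flags=1010 MI?T → r2=0x95
[3] flags=0011 → (cmp)
[4] flags=0011 LS?F → skip
[5] flags=0011 MI?F → skip
[6] flags=1000 → (cmp)
[7] flags=1000 LE?T → r1=0xaa
[8] flags=1000 CS?F → skip

EXEC = [1,2,7]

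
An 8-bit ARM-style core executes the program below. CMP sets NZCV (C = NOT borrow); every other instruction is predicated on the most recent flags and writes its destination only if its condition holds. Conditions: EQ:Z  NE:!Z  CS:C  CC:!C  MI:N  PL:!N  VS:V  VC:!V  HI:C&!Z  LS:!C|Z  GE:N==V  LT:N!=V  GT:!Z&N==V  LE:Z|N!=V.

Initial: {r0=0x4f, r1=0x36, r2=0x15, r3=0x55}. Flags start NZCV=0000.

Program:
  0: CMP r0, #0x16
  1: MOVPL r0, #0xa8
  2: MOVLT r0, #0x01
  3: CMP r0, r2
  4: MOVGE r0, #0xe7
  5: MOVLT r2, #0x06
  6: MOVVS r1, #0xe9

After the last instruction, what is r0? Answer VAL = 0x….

VAL = 0xa8

[0] flags=0010 → (cmp)
[1] flags=0010 PL?T → r0=0xa8
[2] flags=0010 LT?F → skip
[3] flags=1010 → (cmp)
[4] flags=1010 GE?F → skip
[5] flags=1010 LT?T → r2=0x06
[6] flags=1010 VS?F → skip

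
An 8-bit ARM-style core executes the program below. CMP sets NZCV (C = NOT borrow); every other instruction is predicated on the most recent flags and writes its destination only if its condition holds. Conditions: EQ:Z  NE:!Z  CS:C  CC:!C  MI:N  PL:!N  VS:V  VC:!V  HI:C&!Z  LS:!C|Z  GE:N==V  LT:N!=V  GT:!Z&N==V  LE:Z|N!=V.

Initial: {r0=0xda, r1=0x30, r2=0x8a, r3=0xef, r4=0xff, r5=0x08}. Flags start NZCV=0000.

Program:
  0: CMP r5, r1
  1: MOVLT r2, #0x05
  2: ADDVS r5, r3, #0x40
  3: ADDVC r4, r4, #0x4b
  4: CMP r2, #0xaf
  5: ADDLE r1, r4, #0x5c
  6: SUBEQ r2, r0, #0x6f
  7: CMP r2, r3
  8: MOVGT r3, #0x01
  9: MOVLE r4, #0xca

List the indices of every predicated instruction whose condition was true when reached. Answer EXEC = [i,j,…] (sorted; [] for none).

0: ✓ CMP  NZCV=1000
1: ✓ MOVLT  r2←0x05
2: · ADDVS
3: ✓ ADDVC  r4←0x4a
4: ✓ CMP  NZCV=0000
5: · ADDLE
6: · SUBEQ
7: ✓ CMP  NZCV=0000
8: ✓ MOVGT  r3←0x01
9: · MOVLE

EXEC = [1,3,8]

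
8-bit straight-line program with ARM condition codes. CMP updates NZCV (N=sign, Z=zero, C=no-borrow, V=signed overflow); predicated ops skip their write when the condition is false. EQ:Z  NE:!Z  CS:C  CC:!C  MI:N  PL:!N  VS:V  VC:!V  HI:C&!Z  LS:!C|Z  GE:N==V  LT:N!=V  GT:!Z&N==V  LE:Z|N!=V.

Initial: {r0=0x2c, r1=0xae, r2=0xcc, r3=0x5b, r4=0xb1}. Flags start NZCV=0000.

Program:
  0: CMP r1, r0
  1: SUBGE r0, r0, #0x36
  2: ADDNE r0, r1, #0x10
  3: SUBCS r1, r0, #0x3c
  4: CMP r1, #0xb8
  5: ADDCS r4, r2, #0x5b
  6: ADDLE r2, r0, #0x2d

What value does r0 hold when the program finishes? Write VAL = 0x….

0: ✓ CMP  NZCV=1010
1: · SUBGE
2: ✓ ADDNE  r0←0xbe
3: ✓ SUBCS  r1←0x82
4: ✓ CMP  NZCV=1000
5: · ADDCS
6: ✓ ADDLE  r2←0xeb

VAL = 0xbe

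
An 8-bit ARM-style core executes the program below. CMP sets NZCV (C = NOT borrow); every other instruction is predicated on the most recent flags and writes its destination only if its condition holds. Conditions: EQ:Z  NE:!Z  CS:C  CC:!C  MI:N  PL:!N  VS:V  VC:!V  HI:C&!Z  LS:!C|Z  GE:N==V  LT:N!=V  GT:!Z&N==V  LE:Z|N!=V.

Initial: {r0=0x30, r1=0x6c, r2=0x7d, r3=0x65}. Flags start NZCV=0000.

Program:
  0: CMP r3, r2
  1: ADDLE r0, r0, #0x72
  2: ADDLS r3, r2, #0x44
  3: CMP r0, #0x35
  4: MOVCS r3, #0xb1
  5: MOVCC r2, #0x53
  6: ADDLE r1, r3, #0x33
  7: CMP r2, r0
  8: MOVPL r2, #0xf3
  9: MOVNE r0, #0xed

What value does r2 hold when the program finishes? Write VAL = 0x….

[0] flags=1000 → (cmp)
[1] flags=1000 LE?T → r0=0xa2
[2] flags=1000 LS?T → r3=0xc1
[3] flags=0011 → (cmp)
[4] flags=0011 CS?T → r3=0xb1
[5] flags=0011 CC?F → skip
[6] flags=0011 LE?T → r1=0xe4
[7] flags=1001 → (cmp)
[8] flags=1001 PL?F → skip
[9] flags=1001 NE?T → r0=0xed

VAL = 0x7d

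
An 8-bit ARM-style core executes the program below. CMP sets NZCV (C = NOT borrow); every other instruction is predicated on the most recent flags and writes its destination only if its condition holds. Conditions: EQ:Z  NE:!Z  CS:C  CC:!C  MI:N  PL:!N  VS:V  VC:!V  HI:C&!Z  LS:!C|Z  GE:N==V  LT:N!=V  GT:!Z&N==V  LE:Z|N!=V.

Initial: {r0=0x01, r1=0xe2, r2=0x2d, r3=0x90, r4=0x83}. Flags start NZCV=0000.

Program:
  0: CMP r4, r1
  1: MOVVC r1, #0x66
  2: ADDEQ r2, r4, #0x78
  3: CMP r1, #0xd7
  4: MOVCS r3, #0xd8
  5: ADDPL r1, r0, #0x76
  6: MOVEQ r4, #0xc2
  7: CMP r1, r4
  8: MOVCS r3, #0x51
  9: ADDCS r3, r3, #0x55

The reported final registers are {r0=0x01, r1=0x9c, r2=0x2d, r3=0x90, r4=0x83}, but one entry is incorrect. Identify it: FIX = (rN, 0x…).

FIX = (r1, 0x66)

0: ✓ CMP  NZCV=1000
1: ✓ MOVVC  r1←0x66
2: · ADDEQ
3: ✓ CMP  NZCV=1001
4: · MOVCS
5: · ADDPL
6: · MOVEQ
7: ✓ CMP  NZCV=1001
8: · MOVCS
9: · ADDCS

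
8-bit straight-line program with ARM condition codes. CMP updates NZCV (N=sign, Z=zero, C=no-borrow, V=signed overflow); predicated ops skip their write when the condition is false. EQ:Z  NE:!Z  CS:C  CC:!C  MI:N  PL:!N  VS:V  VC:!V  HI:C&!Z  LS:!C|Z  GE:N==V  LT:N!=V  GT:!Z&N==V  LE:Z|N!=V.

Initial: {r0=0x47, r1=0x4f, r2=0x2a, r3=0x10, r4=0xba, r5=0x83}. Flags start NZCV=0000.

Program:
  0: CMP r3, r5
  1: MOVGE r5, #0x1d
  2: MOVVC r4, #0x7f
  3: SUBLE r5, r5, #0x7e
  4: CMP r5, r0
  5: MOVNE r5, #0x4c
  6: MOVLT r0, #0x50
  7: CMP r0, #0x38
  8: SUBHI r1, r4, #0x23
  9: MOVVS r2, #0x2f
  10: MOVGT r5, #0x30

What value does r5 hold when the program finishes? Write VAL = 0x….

[0] flags=1001 → (cmp)
[1] flags=1001 GE?T → r5=0x1d
[2] flags=1001 VC?F → skip
[3] flags=1001 LE?F → skip
[4] flags=1000 → (cmp)
[5] flags=1000 NE?T → r5=0x4c
[6] flags=1000 LT?T → r0=0x50
[7] flags=0010 → (cmp)
[8] flags=0010 HI?T → r1=0x97
[9] flags=0010 VS?F → skip
[10] flags=0010 GT?T → r5=0x30

VAL = 0x30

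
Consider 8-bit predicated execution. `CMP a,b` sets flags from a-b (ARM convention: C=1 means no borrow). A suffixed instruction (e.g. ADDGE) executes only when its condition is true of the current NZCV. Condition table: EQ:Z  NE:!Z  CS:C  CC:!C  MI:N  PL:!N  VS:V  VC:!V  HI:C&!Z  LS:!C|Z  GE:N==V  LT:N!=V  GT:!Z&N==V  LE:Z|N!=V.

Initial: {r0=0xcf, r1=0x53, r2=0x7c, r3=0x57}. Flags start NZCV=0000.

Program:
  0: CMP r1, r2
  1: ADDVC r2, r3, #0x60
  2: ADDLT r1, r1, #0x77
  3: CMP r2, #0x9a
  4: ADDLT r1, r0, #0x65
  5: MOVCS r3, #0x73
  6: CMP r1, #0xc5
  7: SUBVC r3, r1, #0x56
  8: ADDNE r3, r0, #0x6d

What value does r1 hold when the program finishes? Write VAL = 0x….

VAL = 0xca

[0] flags=1000 → (cmp)
[1] flags=1000 VC?T → r2=0xb7
[2] flags=1000 LT?T → r1=0xca
[3] flags=0010 → (cmp)
[4] flags=0010 LT?F → skip
[5] flags=0010 CS?T → r3=0x73
[6] flags=0010 → (cmp)
[7] flags=0010 VC?T → r3=0x74
[8] flags=0010 NE?T → r3=0x3c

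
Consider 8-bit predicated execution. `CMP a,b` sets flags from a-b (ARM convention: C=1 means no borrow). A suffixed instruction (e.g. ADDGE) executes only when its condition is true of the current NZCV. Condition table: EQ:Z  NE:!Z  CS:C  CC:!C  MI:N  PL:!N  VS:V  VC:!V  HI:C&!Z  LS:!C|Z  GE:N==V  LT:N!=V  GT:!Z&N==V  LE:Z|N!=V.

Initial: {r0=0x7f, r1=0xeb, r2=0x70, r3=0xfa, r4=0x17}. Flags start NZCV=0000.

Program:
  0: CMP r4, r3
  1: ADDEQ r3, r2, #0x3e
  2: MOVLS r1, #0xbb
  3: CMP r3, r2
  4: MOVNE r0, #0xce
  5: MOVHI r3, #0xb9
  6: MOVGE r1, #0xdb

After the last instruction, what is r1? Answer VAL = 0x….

0: ✓ CMP  NZCV=0000
1: · ADDEQ
2: ✓ MOVLS  r1←0xbb
3: ✓ CMP  NZCV=1010
4: ✓ MOVNE  r0←0xce
5: ✓ MOVHI  r3←0xb9
6: · MOVGE

VAL = 0xbb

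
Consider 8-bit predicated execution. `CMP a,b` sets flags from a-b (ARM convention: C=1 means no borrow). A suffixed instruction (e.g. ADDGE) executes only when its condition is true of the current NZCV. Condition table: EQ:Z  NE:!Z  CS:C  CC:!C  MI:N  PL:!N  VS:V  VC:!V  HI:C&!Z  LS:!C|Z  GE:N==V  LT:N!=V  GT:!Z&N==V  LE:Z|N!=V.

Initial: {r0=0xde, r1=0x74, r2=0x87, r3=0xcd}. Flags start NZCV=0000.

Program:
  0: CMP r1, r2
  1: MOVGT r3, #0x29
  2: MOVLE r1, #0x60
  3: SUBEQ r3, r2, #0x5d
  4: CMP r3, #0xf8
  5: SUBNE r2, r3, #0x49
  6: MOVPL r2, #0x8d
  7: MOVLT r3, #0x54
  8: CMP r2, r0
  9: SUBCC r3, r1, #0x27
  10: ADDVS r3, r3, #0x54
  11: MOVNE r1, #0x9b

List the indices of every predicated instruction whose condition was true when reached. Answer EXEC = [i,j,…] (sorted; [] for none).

EXEC = [1,5,6,9,11]

0: ✓ CMP  NZCV=1001
1: ✓ MOVGT  r3←0x29
2: · MOVLE
3: · SUBEQ
4: ✓ CMP  NZCV=0000
5: ✓ SUBNE  r2←0xe0
6: ✓ MOVPL  r2←0x8d
7: · MOVLT
8: ✓ CMP  NZCV=1000
9: ✓ SUBCC  r3←0x4d
10: · ADDVS
11: ✓ MOVNE  r1←0x9b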